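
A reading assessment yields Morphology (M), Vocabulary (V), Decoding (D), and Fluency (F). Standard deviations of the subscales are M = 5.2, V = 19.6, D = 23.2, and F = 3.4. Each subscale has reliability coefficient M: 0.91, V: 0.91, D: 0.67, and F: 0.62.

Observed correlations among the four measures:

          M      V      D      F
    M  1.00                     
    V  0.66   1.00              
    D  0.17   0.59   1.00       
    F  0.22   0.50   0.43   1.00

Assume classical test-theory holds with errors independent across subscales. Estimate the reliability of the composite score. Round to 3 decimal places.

0.879

Var(M+V+D+F) = 5.2² + 19.6² + 23.2² + 3.4² + 2·[5.2·19.6·0.66 + 5.2·23.2·0.17 + 5.2·3.4·0.22 + 19.6·23.2·0.59 + 19.6·3.4·0.50 + 23.2·3.4·0.43] = 961 + 854.378 = 1815.38.
Because errors are independent across components, Cov(Tᵢ,Tⱼ) = Cov(Xᵢ,Xⱼ); the off-diagonal part of the true-score variance is the same as above.
True-score variance = [5.2²·0.91 + 19.6²·0.91 + 23.2²·0.67 + 3.4²·0.62] + 854.378 = 741.98 + 854.378 = 1596.36.
Reliability = 1596.36 / 1815.38 = 0.879.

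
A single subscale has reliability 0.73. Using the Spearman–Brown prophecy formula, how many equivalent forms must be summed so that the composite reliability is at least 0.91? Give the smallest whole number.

4

k ≥ ρ*(1−ρ₁)/(ρ₁(1−ρ*)) = 0.91·0.27 / (0.73·0.09) = 3.740.
Smallest integer k = 4.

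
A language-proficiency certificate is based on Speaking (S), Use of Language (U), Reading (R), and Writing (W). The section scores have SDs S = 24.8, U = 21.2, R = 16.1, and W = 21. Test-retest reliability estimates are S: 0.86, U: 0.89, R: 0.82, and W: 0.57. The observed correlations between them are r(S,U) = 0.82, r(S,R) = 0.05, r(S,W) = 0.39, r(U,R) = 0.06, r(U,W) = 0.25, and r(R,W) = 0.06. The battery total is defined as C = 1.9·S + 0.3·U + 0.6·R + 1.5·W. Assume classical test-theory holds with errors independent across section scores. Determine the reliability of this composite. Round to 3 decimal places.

0.854

Var(C) = 1.9²·24.8² + 0.3²·21.2² + 0.6²·16.1² + 1.5²·21² + 2·[0.57·24.8·21.2·0.82 + 1.14·24.8·16.1·0.05 + 2.85·24.8·21·0.39 + 0.18·21.2·16.1·0.06 + 0.45·21.2·21·0.25 + 0.9·16.1·21·0.06] = 3346.31 + 1838.79 = 5185.1.
With uncorrelated errors the cross-covariances are all true-score covariance, so they carry over unchanged; only the diagonal terms shrink to ρᵢσᵢ².
True-score variance = [1.9²·24.8²·0.86 + 0.3²·21.2²·0.89 + 0.6²·16.1²·0.82 + 1.5²·21²·0.57] + 1838.79 = 2587.55 + 1838.79 = 4426.35.
Reliability = 4426.35 / 5185.1 = 0.854.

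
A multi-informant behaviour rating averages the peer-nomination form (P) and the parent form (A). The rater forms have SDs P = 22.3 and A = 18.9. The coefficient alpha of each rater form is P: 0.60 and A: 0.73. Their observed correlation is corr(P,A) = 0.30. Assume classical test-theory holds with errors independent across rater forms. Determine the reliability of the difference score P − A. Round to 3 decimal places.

Var(P−A) = 22.3² + 18.9² − 2·22.3·18.9·0.30 = 854.5 − 252.882 = 601.618.
Under uncorrelated errors the observed covariances equal the true-score covariances, so only the own-variance terms attenuate.
True-score variance = [22.3²·0.60 + 18.9²·0.73] − 252.882 = 559.137 − 252.882 = 306.255.
Reliability = 306.255 / 601.618 = 0.509.

0.509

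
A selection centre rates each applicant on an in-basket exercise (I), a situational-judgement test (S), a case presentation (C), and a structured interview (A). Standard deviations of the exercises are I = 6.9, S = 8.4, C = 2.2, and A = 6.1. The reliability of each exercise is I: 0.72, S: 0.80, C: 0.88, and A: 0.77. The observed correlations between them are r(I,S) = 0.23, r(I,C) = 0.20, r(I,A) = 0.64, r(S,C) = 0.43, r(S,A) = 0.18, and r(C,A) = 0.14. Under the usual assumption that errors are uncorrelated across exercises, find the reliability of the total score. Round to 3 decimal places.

0.872

Var(I+S+C+A) = 6.9² + 8.4² + 2.2² + 6.1² + 2·[6.9·8.4·0.23 + 6.9·2.2·0.20 + 6.9·6.1·0.64 + 8.4·2.2·0.43 + 8.4·6.1·0.18 + 2.2·6.1·0.14] = 160.22 + 124.706 = 284.926.
Under uncorrelated errors the observed covariances equal the true-score covariances, so only the own-variance terms attenuate.
True-score variance = [6.9²·0.72 + 8.4²·0.80 + 2.2²·0.88 + 6.1²·0.77] + 124.706 = 123.638 + 124.706 = 248.344.
Reliability = 248.344 / 284.926 = 0.872.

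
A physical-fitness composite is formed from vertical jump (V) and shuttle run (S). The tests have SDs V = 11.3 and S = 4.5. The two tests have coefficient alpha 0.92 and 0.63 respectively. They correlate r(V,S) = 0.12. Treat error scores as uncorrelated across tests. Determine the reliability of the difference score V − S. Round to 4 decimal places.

Var(V−S) = 11.3² + 4.5² − 2·11.3·4.5·0.12 = 147.94 − 12.204 = 135.736.
With uncorrelated errors the cross-covariances are all true-score covariance, so they carry over unchanged; only the diagonal terms shrink to ρᵢσᵢ².
True-score variance = [11.3²·0.92 + 4.5²·0.63] − 12.204 = 130.232 − 12.204 = 118.028.
Reliability = 118.028 / 135.736 = 0.8695.

0.8695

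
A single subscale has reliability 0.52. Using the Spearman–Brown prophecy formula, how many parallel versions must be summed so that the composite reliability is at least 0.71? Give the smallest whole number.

k ≥ ρ*(1−ρ₁)/(ρ₁(1−ρ*)) = 0.71·0.48 / (0.52·0.29) = 2.260.
Smallest integer k = 3.

3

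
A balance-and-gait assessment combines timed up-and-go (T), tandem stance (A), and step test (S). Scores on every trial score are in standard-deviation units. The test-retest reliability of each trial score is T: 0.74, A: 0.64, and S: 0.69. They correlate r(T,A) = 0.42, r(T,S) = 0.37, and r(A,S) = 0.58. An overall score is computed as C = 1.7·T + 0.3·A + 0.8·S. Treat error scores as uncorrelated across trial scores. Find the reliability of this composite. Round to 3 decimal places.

0.816

Var(C) = 1.7² + 0.3² + 0.8² + 2·[0.51·0.42 + 1.36·0.37 + 0.24·0.58] = 3.62 + 1.7132 = 5.3332.
Because errors are independent across components, Cov(Tᵢ,Tⱼ) = Cov(Xᵢ,Xⱼ); the off-diagonal part of the true-score variance is the same as above.
True-score variance = [1.7²·0.74 + 0.3²·0.64 + 0.8²·0.69] + 1.7132 = 2.6378 + 1.7132 = 4.351.
Reliability = 4.351 / 5.3332 = 0.816.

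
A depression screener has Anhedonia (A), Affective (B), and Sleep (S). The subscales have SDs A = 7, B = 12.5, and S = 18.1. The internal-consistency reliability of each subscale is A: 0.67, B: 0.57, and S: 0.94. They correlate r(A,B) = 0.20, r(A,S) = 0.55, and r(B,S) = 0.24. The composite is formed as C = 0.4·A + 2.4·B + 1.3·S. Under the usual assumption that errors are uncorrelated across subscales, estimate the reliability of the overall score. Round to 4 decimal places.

0.7782

Var(C) = 0.4²·7² + 2.4²·12.5² + 1.3²·18.1² + 2·[0.96·7·12.5·0.20 + 0.52·7·18.1·0.55 + 3.12·12.5·18.1·0.24] = 1461.5 + 444.904 = 1906.41.
With uncorrelated errors the cross-covariances are all true-score covariance, so they carry over unchanged; only the diagonal terms shrink to ρᵢσᵢ².
True-score variance = [0.4²·7²·0.67 + 2.4²·12.5²·0.57 + 1.3²·18.1²·0.94] + 444.904 = 1038.69 + 444.904 = 1483.6.
Reliability = 1483.6 / 1906.41 = 0.7782.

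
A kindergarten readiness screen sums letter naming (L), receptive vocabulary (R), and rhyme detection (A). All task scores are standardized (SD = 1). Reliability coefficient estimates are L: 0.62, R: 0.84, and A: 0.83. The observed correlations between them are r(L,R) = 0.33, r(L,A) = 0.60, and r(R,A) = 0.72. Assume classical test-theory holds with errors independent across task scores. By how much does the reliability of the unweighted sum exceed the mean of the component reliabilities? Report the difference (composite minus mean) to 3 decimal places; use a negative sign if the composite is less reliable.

0.124

Var(sum) = 3 + 3.3 = 6.3; true-score variance = 2.29 + 3.3 = 5.59; composite reliability = 0.8873.
Mean component reliability = 0.7633.
Difference = 0.8873 − 0.7633 = 0.124.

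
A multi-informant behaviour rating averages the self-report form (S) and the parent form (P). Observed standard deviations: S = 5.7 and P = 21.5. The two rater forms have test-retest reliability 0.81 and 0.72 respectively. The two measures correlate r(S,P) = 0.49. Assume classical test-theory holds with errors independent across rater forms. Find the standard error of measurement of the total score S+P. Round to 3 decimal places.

11.645

Var(total) = 494.74 + 120.099 = 614.839.
True-score variance = 359.137 + 120.099 = 479.236, so reliability = 0.7794.
Error variance = 614.839 − 479.236 = 135.603; SEM = √135.603 = 11.645.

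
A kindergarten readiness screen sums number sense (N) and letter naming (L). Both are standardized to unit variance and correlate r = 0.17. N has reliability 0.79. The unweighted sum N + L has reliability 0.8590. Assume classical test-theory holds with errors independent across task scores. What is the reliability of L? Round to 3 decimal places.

Var(N+L) = 2 + 2·0.17 = 2.340.
True-score variance = ρ_N + ρ_L + 2·0.17, so 0.8590 = (0.79 + ρ_L + 0.34) / 2.340.
ρ_L = 0.8590·2.340 − 0.79 − 0.34 = 0.880.

0.880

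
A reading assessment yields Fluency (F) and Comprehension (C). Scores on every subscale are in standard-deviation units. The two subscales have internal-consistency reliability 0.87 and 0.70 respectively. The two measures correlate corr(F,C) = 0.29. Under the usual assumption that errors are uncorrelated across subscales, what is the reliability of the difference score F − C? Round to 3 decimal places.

Var(F−C) = 1 + 1 − 2·0.29 = 2 − 0.58 = 1.42.
With uncorrelated errors the cross-covariances are all true-score covariance, so they carry over unchanged; only the diagonal terms shrink to ρᵢσᵢ².
True-score variance = [0.87 + 0.70] − 0.58 = 1.57 − 0.58 = 0.99.
Reliability = 0.99 / 1.42 = 0.697.

0.697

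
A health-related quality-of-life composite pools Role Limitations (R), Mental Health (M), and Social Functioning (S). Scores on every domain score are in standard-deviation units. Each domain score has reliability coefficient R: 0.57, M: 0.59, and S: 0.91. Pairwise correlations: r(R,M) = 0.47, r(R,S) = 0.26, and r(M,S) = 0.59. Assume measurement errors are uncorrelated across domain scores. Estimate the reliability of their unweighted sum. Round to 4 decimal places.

0.8351

Var(R+M+S) = 3 + 2·[0.47 + 0.26 + 0.59] = 3 + 2.64 = 5.64.
With uncorrelated errors the cross-covariances are all true-score covariance, so they carry over unchanged; only the diagonal terms shrink to ρᵢσᵢ².
True-score variance = [0.57 + 0.59 + 0.91] + 2.64 = 2.07 + 2.64 = 4.71.
Reliability = 4.71 / 5.64 = 0.8351.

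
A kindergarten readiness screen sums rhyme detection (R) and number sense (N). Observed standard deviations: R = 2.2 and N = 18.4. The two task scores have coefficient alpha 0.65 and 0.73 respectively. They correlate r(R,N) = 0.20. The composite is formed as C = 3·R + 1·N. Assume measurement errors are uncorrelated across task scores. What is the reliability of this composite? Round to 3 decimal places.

Var(C) = 3²·2.2² + 18.4² + 2·[3·2.2·18.4·0.20] = 382.12 + 48.576 = 430.696.
Under uncorrelated errors the observed covariances equal the true-score covariances, so only the own-variance terms attenuate.
True-score variance = [3²·2.2²·0.65 + 18.4²·0.73] + 48.576 = 275.463 + 48.576 = 324.039.
Reliability = 324.039 / 430.696 = 0.752.

0.752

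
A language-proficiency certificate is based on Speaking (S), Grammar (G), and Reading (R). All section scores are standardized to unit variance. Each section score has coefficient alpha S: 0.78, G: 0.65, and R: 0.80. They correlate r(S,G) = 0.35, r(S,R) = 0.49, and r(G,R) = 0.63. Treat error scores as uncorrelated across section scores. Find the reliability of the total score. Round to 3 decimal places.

Var(S+G+R) = 3 + 2·[0.35 + 0.49 + 0.63] = 3 + 2.94 = 5.94.
Under uncorrelated errors the observed covariances equal the true-score covariances, so only the own-variance terms attenuate.
True-score variance = [0.78 + 0.65 + 0.80] + 2.94 = 2.23 + 2.94 = 5.17.
Reliability = 5.17 / 5.94 = 0.870.

0.870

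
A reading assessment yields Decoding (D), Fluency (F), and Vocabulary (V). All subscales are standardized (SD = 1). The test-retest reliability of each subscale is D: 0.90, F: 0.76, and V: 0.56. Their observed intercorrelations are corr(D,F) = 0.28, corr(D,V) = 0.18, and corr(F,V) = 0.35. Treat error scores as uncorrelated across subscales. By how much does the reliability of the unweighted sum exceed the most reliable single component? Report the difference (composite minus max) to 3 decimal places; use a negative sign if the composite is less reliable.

Var(sum) = 3 + 1.62 = 4.62; true-score variance = 2.22 + 1.62 = 3.84; composite reliability = 0.8312.
Max component reliability = 0.9000.
Difference = 0.8312 − 0.9000 = -0.069.

-0.069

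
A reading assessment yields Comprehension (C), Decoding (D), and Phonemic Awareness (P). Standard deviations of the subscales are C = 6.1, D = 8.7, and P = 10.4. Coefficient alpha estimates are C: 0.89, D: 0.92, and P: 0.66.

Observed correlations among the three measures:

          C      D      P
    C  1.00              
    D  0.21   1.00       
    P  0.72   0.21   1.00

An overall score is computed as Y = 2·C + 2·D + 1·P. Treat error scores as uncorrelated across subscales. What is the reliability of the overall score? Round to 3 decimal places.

0.915

Var(Y) = 2²·6.1² + 2²·8.7² + 10.4² + 2·[4·6.1·8.7·0.21 + 2·6.1·10.4·0.72 + 2·8.7·10.4·0.21] = 559.76 + 347.868 = 907.628.
Because errors are independent across components, Cov(Tᵢ,Tⱼ) = Cov(Xᵢ,Xⱼ); the off-diagonal part of the true-score variance is the same as above.
True-score variance = [2²·6.1²·0.89 + 2²·8.7²·0.92 + 10.4²·0.66] + 347.868 = 482.392 + 347.868 = 830.26.
Reliability = 830.26 / 907.628 = 0.915.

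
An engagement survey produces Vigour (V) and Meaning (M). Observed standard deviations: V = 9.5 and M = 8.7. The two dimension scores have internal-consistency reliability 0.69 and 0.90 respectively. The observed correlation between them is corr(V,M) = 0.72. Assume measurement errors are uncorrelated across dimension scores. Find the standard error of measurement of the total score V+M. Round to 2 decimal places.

5.96

Var(total) = 165.94 + 119.016 = 284.956.
True-score variance = 130.393 + 119.016 = 249.409, so reliability = 0.8753.
Error variance = 284.956 − 249.409 = 35.5465; SEM = √35.5465 = 5.96.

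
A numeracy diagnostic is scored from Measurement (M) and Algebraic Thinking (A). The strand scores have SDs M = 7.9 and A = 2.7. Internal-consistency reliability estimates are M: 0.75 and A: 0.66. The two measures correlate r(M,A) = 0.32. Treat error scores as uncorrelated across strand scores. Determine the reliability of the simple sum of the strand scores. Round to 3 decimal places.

0.783

Var(M+A) = 7.9² + 2.7² + 2·[7.9·2.7·0.32] = 69.7 + 13.6512 = 83.3512.
With uncorrelated errors the cross-covariances are all true-score covariance, so they carry over unchanged; only the diagonal terms shrink to ρᵢσᵢ².
True-score variance = [7.9²·0.75 + 2.7²·0.66] + 13.6512 = 51.6189 + 13.6512 = 65.2701.
Reliability = 65.2701 / 83.3512 = 0.783.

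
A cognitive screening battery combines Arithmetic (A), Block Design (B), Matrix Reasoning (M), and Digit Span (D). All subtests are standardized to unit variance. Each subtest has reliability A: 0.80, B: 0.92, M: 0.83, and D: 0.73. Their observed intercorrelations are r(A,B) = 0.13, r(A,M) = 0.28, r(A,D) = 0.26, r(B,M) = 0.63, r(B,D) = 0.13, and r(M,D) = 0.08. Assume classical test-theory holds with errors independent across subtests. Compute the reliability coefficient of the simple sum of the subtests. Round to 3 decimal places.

0.897

Var(A+B+M+D) = 4 + 2·[0.13 + 0.28 + 0.26 + 0.63 + 0.13 + 0.08] = 4 + 3.02 = 7.02.
With uncorrelated errors the cross-covariances are all true-score covariance, so they carry over unchanged; only the diagonal terms shrink to ρᵢσᵢ².
True-score variance = [0.80 + 0.92 + 0.83 + 0.73] + 3.02 = 3.28 + 3.02 = 6.3.
Reliability = 6.3 / 7.02 = 0.897.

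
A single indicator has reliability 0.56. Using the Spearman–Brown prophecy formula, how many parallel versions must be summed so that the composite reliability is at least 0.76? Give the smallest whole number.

3

k ≥ ρ*(1−ρ₁)/(ρ₁(1−ρ*)) = 0.76·0.44 / (0.56·0.24) = 2.488.
Smallest integer k = 3.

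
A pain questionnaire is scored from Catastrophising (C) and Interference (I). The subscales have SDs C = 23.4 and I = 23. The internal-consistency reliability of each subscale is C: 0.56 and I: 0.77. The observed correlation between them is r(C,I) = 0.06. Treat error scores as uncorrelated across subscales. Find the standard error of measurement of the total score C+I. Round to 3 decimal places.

Var(total) = 1076.56 + 64.584 = 1141.14.
True-score variance = 713.964 + 64.584 = 778.548, so reliability = 0.6823.
Error variance = 1141.14 − 778.548 = 362.596; SEM = √362.596 = 19.042.

19.042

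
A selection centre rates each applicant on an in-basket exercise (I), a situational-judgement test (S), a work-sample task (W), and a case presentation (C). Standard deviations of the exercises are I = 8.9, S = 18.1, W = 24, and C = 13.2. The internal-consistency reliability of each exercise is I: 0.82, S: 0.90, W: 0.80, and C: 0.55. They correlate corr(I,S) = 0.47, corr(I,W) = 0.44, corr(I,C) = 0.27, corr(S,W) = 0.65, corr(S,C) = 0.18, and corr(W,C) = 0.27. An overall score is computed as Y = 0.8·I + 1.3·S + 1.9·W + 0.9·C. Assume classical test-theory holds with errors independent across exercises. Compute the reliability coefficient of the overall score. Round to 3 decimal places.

0.893

Var(Y) = 0.8²·8.9² + 1.3²·18.1² + 1.9²·24² + 0.9²·13.2² + 2·[1.04·8.9·18.1·0.47 + 1.52·8.9·24·0.44 + 0.72·8.9·13.2·0.27 + 2.47·18.1·24·0.65 + 1.17·18.1·13.2·0.18 + 1.71·24·13.2·0.27] = 2824.85 + 2276.89 = 5101.74.
Under uncorrelated errors the observed covariances equal the true-score covariances, so only the own-variance terms attenuate.
True-score variance = [0.8²·8.9²·0.82 + 1.3²·18.1²·0.90 + 1.9²·24²·0.80 + 0.9²·13.2²·0.55] + 2276.89 = 2280.98 + 2276.89 = 4557.87.
Reliability = 4557.87 / 5101.74 = 0.893.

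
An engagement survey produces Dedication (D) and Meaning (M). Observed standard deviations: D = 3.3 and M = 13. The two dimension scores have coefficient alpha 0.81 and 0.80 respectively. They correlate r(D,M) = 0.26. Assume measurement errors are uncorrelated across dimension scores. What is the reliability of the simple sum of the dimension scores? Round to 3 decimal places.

Var(D+M) = 3.3² + 13² + 2·[3.3·13·0.26] = 179.89 + 22.308 = 202.198.
Under uncorrelated errors the observed covariances equal the true-score covariances, so only the own-variance terms attenuate.
True-score variance = [3.3²·0.81 + 13²·0.80] + 22.308 = 144.021 + 22.308 = 166.329.
Reliability = 166.329 / 202.198 = 0.823.

0.823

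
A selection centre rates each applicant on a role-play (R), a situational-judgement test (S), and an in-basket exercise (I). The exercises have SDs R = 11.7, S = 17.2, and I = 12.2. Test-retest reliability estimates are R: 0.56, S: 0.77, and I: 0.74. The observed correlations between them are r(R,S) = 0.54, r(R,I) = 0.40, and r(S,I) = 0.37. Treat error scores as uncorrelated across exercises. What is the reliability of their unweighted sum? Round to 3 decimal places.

Var(R+S+I) = 11.7² + 17.2² + 12.2² + 2·[11.7·17.2·0.54 + 11.7·12.2·0.40 + 17.2·12.2·0.37] = 581.57 + 486.813 = 1068.38.
Because errors are independent across components, Cov(Tᵢ,Tⱼ) = Cov(Xᵢ,Xⱼ); the off-diagonal part of the true-score variance is the same as above.
True-score variance = [11.7²·0.56 + 17.2²·0.77 + 12.2²·0.74] + 486.813 = 414.597 + 486.813 = 901.41.
Reliability = 901.41 / 1068.38 = 0.844.

0.844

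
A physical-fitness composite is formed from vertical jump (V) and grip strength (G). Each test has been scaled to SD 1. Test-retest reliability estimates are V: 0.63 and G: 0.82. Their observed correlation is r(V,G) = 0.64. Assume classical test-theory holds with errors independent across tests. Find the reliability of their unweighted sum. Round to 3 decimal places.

Var(V+G) = 2 + 2·[0.64] = 2 + 1.28 = 3.28.
With uncorrelated errors the cross-covariances are all true-score covariance, so they carry over unchanged; only the diagonal terms shrink to ρᵢσᵢ².
True-score variance = [0.63 + 0.82] + 1.28 = 1.45 + 1.28 = 2.73.
Reliability = 2.73 / 3.28 = 0.832.

0.832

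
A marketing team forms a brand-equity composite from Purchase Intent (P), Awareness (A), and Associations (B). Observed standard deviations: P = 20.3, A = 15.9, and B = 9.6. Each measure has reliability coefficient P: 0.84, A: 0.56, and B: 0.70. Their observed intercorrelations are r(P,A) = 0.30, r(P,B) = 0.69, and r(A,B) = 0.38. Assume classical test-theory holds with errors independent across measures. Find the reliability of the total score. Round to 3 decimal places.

Var(P+A+B) = 20.3² + 15.9² + 9.6² + 2·[20.3·15.9·0.30 + 20.3·9.6·0.69 + 15.9·9.6·0.38] = 757.06 + 578.603 = 1335.66.
With uncorrelated errors the cross-covariances are all true-score covariance, so they carry over unchanged; only the diagonal terms shrink to ρᵢσᵢ².
True-score variance = [20.3²·0.84 + 15.9²·0.56 + 9.6²·0.70] + 578.603 = 552.241 + 578.603 = 1130.84.
Reliability = 1130.84 / 1335.66 = 0.847.

0.847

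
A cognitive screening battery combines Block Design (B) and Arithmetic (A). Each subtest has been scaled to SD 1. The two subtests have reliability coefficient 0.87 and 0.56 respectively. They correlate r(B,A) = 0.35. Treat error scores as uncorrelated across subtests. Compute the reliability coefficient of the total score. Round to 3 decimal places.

Var(B+A) = 2 + 2·[0.35] = 2 + 0.7 = 2.7.
With uncorrelated errors the cross-covariances are all true-score covariance, so they carry over unchanged; only the diagonal terms shrink to ρᵢσᵢ².
True-score variance = [0.87 + 0.56] + 0.7 = 1.43 + 0.7 = 2.13.
Reliability = 2.13 / 2.7 = 0.789.

0.789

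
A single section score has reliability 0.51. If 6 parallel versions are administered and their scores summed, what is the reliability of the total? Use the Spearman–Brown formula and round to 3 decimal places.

ρ_k = kρ / (1 + (k−1)ρ) = 6·0.51 / (1 + 5·0.51) = 3.060 / 3.550 = 0.862.

0.862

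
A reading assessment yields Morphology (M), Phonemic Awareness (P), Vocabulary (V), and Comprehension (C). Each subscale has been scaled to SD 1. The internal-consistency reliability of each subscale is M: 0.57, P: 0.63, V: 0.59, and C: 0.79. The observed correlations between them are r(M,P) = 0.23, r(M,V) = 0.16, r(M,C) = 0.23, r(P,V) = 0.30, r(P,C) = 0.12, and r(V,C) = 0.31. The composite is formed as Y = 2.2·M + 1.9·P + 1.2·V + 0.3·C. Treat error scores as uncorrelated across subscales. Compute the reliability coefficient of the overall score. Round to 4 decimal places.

0.7276

Var(Y) = 2.2² + 1.9² + 1.2² + 0.3² + 2·[4.18·0.23 + 2.64·0.16 + 0.66·0.23 + 2.28·0.30 + 0.57·0.12 + 0.36·0.31] = 9.98 + 4.7992 = 14.7792.
Under uncorrelated errors the observed covariances equal the true-score covariances, so only the own-variance terms attenuate.
True-score variance = [2.2²·0.57 + 1.9²·0.63 + 1.2²·0.59 + 0.3²·0.79] + 4.7992 = 5.9538 + 4.7992 = 10.753.
Reliability = 10.753 / 14.7792 = 0.7276.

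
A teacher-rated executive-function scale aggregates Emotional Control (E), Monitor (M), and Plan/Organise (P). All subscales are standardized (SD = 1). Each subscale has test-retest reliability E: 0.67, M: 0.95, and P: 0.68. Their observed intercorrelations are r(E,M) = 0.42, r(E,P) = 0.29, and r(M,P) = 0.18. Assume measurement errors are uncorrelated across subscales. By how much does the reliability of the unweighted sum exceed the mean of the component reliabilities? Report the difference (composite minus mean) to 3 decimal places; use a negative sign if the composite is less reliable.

Var(sum) = 3 + 1.78 = 4.78; true-score variance = 2.3 + 1.78 = 4.08; composite reliability = 0.8536.
Mean component reliability = 0.7667.
Difference = 0.8536 − 0.7667 = 0.087.

0.087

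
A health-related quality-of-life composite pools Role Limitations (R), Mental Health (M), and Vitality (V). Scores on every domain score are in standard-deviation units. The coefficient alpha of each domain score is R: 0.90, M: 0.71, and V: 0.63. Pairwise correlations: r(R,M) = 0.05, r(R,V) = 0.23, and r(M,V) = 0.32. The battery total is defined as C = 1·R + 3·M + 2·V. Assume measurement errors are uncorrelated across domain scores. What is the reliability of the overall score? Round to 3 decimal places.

Var(C) = 1 + 3² + 2² + 2·[3·0.05 + 2·0.23 + 6·0.32] = 14 + 5.06 = 19.06.
Under uncorrelated errors the observed covariances equal the true-score covariances, so only the own-variance terms attenuate.
True-score variance = [0.90 + 3²·0.71 + 2²·0.63] + 5.06 = 9.81 + 5.06 = 14.87.
Reliability = 14.87 / 19.06 = 0.780.

0.780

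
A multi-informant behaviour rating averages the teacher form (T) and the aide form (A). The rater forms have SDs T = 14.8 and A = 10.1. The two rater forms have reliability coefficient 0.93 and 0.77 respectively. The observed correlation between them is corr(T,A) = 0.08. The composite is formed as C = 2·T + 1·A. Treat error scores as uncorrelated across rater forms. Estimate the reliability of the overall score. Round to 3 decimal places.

0.917

Var(C) = 2²·14.8² + 10.1² + 2·[2·14.8·10.1·0.08] = 978.17 + 47.8336 = 1026.
Under uncorrelated errors the observed covariances equal the true-score covariances, so only the own-variance terms attenuate.
True-score variance = [2²·14.8²·0.93 + 10.1²·0.77] + 47.8336 = 893.377 + 47.8336 = 941.21.
Reliability = 941.21 / 1026 = 0.917.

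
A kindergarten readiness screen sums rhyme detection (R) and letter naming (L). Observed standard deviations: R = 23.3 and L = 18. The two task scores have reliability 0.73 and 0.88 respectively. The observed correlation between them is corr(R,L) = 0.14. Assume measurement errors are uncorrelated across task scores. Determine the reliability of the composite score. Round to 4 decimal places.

Var(R+L) = 23.3² + 18² + 2·[23.3·18·0.14] = 866.89 + 117.432 = 984.322.
Under uncorrelated errors the observed covariances equal the true-score covariances, so only the own-variance terms attenuate.
True-score variance = [23.3²·0.73 + 18²·0.88] + 117.432 = 681.43 + 117.432 = 798.862.
Reliability = 798.862 / 984.322 = 0.8116.

0.8116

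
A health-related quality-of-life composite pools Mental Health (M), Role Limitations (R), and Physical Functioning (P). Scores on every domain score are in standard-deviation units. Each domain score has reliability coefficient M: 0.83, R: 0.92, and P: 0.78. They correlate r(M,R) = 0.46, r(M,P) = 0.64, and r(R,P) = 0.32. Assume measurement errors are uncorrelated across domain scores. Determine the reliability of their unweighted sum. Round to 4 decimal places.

Var(M+R+P) = 3 + 2·[0.46 + 0.64 + 0.32] = 3 + 2.84 = 5.84.
With uncorrelated errors the cross-covariances are all true-score covariance, so they carry over unchanged; only the diagonal terms shrink to ρᵢσᵢ².
True-score variance = [0.83 + 0.92 + 0.78] + 2.84 = 2.53 + 2.84 = 5.37.
Reliability = 5.37 / 5.84 = 0.9195.

0.9195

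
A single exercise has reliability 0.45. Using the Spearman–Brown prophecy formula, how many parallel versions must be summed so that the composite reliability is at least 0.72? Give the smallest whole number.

4

k ≥ ρ*(1−ρ₁)/(ρ₁(1−ρ*)) = 0.72·0.55 / (0.45·0.28) = 3.143.
Smallest integer k = 4.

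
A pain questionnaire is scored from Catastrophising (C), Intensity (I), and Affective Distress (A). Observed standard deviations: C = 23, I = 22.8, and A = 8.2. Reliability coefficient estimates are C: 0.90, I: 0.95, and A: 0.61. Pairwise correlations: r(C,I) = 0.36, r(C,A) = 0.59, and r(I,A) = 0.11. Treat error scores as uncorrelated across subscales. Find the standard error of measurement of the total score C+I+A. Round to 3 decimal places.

10.253

Var(total) = 1116.08 + 641.247 = 1757.33.
True-score variance = 1010.96 + 641.247 = 1652.21, so reliability = 0.9402.
Error variance = 1757.33 − 1652.21 = 105.116; SEM = √105.116 = 10.253.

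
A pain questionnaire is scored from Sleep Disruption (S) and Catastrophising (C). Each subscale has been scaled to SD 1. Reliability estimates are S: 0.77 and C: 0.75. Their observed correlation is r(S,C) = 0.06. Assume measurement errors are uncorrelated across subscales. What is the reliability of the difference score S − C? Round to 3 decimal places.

0.745

Var(S−C) = 1 + 1 − 2·0.06 = 2 − 0.12 = 1.88.
Under uncorrelated errors the observed covariances equal the true-score covariances, so only the own-variance terms attenuate.
True-score variance = [0.77 + 0.75] − 0.12 = 1.52 − 0.12 = 1.4.
Reliability = 1.4 / 1.88 = 0.745.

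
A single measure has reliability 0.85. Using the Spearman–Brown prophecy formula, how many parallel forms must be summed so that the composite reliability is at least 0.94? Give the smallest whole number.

k ≥ ρ*(1−ρ₁)/(ρ₁(1−ρ*)) = 0.94·0.15 / (0.85·0.06) = 2.765.
Smallest integer k = 3.

3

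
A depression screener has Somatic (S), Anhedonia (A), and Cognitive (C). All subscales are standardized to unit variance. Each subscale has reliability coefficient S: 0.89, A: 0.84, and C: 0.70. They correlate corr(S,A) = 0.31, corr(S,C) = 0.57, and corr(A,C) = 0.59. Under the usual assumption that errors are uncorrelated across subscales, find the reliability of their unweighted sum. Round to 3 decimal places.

0.904

Var(S+A+C) = 3 + 2·[0.31 + 0.57 + 0.59] = 3 + 2.94 = 5.94.
Under uncorrelated errors the observed covariances equal the true-score covariances, so only the own-variance terms attenuate.
True-score variance = [0.89 + 0.84 + 0.70] + 2.94 = 2.43 + 2.94 = 5.37.
Reliability = 5.37 / 5.94 = 0.904.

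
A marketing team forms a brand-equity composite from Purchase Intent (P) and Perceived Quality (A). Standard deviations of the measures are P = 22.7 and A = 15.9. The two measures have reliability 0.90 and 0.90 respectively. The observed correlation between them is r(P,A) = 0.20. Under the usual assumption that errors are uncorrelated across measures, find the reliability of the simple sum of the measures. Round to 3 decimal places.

Var(P+A) = 22.7² + 15.9² + 2·[22.7·15.9·0.20] = 768.1 + 144.372 = 912.472.
Because errors are independent across components, Cov(Tᵢ,Tⱼ) = Cov(Xᵢ,Xⱼ); the off-diagonal part of the true-score variance is the same as above.
True-score variance = [22.7²·0.90 + 15.9²·0.90] + 144.372 = 691.29 + 144.372 = 835.662.
Reliability = 835.662 / 912.472 = 0.916.

0.916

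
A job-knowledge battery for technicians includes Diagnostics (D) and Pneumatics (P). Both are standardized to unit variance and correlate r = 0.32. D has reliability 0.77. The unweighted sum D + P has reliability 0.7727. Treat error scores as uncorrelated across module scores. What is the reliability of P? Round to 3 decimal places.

0.630

Var(D+P) = 2 + 2·0.32 = 2.640.
True-score variance = ρ_D + ρ_P + 2·0.32, so 0.7727 = (0.77 + ρ_P + 0.64) / 2.640.
ρ_P = 0.7727·2.640 − 0.77 − 0.64 = 0.630.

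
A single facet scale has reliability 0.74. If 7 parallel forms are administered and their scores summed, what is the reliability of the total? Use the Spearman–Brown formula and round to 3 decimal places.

ρ_k = kρ / (1 + (k−1)ρ) = 7·0.74 / (1 + 6·0.74) = 5.180 / 5.440 = 0.952.

0.952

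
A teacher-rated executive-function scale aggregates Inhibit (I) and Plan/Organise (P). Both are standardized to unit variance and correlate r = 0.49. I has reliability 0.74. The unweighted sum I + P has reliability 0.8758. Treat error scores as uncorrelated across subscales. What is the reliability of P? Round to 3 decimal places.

0.890

Var(I+P) = 2 + 2·0.49 = 2.980.
True-score variance = ρ_I + ρ_P + 2·0.49, so 0.8758 = (0.74 + ρ_P + 0.98) / 2.980.
ρ_P = 0.8758·2.980 − 0.74 − 0.98 = 0.890.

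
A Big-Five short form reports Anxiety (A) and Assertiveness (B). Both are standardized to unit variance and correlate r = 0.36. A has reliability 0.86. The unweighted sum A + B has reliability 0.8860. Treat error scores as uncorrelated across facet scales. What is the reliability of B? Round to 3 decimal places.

0.830

Var(A+B) = 2 + 2·0.36 = 2.720.
True-score variance = ρ_A + ρ_B + 2·0.36, so 0.8860 = (0.86 + ρ_B + 0.72) / 2.720.
ρ_B = 0.8860·2.720 − 0.86 − 0.72 = 0.830.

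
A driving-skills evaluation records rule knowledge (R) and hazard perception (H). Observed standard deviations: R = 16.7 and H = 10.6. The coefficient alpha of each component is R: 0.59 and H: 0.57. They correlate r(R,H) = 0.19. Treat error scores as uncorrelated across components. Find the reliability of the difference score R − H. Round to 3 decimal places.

Var(R−H) = 16.7² + 10.6² − 2·16.7·10.6·0.19 = 391.25 − 67.2676 = 323.982.
Under uncorrelated errors the observed covariances equal the true-score covariances, so only the own-variance terms attenuate.
True-score variance = [16.7²·0.59 + 10.6²·0.57] − 67.2676 = 228.59 − 67.2676 = 161.323.
Reliability = 161.323 / 323.982 = 0.498.

0.498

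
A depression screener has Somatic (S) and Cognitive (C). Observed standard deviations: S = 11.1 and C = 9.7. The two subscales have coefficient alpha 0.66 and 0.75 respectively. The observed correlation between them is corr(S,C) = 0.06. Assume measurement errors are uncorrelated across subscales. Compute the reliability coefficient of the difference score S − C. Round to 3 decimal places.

Var(S−C) = 11.1² + 9.7² − 2·11.1·9.7·0.06 = 217.3 − 12.9204 = 204.38.
Because errors are independent across components, Cov(Tᵢ,Tⱼ) = Cov(Xᵢ,Xⱼ); the off-diagonal part of the true-score variance is the same as above.
True-score variance = [11.1²·0.66 + 9.7²·0.75] − 12.9204 = 151.886 − 12.9204 = 138.966.
Reliability = 138.966 / 204.38 = 0.680.

0.680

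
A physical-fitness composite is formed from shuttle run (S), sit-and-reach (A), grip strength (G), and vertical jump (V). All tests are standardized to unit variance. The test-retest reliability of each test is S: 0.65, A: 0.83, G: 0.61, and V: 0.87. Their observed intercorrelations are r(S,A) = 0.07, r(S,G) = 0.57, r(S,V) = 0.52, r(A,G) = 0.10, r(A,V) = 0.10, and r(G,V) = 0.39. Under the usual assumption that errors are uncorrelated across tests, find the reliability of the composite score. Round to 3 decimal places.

Var(S+A+G+V) = 4 + 2·[0.07 + 0.57 + 0.52 + 0.10 + 0.10 + 0.39] = 4 + 3.5 = 7.5.
With uncorrelated errors the cross-covariances are all true-score covariance, so they carry over unchanged; only the diagonal terms shrink to ρᵢσᵢ².
True-score variance = [0.65 + 0.83 + 0.61 + 0.87] + 3.5 = 2.96 + 3.5 = 6.46.
Reliability = 6.46 / 7.5 = 0.861.

0.861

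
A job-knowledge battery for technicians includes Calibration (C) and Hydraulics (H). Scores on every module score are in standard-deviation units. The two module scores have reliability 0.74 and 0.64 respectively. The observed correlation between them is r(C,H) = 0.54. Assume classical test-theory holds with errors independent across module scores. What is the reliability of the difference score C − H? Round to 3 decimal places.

Var(C−H) = 1 + 1 − 2·0.54 = 2 − 1.08 = 0.92.
Under uncorrelated errors the observed covariances equal the true-score covariances, so only the own-variance terms attenuate.
True-score variance = [0.74 + 0.64] − 1.08 = 1.38 − 1.08 = 0.3.
Reliability = 0.3 / 0.92 = 0.326.

0.326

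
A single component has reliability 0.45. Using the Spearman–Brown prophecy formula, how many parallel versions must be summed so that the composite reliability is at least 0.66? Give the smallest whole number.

3

k ≥ ρ*(1−ρ₁)/(ρ₁(1−ρ*)) = 0.66·0.55 / (0.45·0.34) = 2.373.
Smallest integer k = 3.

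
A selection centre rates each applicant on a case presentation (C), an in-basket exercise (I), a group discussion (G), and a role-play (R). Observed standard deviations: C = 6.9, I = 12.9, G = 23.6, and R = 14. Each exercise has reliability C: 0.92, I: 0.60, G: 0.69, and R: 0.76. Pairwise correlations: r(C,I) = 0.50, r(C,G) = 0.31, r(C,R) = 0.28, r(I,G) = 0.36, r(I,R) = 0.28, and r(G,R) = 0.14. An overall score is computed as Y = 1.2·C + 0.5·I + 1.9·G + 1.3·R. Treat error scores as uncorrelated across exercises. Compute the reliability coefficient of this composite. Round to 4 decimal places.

Var(Y) = 1.2²·6.9² + 0.5²·12.9² + 1.9²·23.6² + 1.3²·14² + 2·[0.6·6.9·12.9·0.50 + 2.28·6.9·23.6·0.31 + 1.56·6.9·14·0.28 + 0.95·12.9·23.6·0.36 + 0.65·12.9·14·0.28 + 2.47·23.6·14·0.14] = 2452.03 + 870.466 = 3322.49.
Because errors are independent across components, Cov(Tᵢ,Tⱼ) = Cov(Xᵢ,Xⱼ); the off-diagonal part of the true-score variance is the same as above.
True-score variance = [1.2²·6.9²·0.92 + 0.5²·12.9²·0.60 + 1.9²·23.6²·0.69 + 1.3²·14²·0.76] + 870.466 = 1727.11 + 870.466 = 2597.58.
Reliability = 2597.58 / 3322.49 = 0.7818.

0.7818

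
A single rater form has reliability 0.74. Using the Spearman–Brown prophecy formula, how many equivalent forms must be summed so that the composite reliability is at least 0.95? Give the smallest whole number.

7

k ≥ ρ*(1−ρ₁)/(ρ₁(1−ρ*)) = 0.95·0.26 / (0.74·0.05) = 6.676.
Smallest integer k = 7.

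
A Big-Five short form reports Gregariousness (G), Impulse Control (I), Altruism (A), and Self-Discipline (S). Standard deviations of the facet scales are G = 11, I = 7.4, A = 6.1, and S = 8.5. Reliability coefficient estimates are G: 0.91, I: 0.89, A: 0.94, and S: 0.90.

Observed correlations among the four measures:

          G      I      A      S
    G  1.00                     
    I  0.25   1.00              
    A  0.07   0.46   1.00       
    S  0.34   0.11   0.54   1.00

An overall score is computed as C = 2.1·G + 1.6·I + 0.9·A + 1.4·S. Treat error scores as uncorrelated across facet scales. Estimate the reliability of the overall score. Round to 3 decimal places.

Var(C) = 2.1²·11² + 1.6²·7.4² + 0.9²·6.1² + 1.4²·8.5² + 2·[3.36·11·7.4·0.25 + 1.89·11·6.1·0.07 + 2.94·11·8.5·0.34 + 1.44·7.4·6.1·0.46 + 2.24·7.4·8.5·0.11 + 1.26·6.1·8.5·0.54] = 845.546 + 502.788 = 1348.33.
Because errors are independent across components, Cov(Tᵢ,Tⱼ) = Cov(Xᵢ,Xⱼ); the off-diagonal part of the true-score variance is the same as above.
True-score variance = [2.1²·11²·0.91 + 1.6²·7.4²·0.89 + 0.9²·6.1²·0.94 + 1.4²·8.5²·0.90] + 502.788 = 766.131 + 502.788 = 1268.92.
Reliability = 1268.92 / 1348.33 = 0.941.

0.941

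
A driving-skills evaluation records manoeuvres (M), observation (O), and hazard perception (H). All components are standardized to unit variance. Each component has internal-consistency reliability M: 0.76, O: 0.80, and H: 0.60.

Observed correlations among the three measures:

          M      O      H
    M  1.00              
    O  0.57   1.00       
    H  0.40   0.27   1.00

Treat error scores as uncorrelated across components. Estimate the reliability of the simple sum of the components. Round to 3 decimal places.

0.847

Var(M+O+H) = 3 + 2·[0.57 + 0.40 + 0.27] = 3 + 2.48 = 5.48.
Because errors are independent across components, Cov(Tᵢ,Tⱼ) = Cov(Xᵢ,Xⱼ); the off-diagonal part of the true-score variance is the same as above.
True-score variance = [0.76 + 0.80 + 0.60] + 2.48 = 2.16 + 2.48 = 4.64.
Reliability = 4.64 / 5.48 = 0.847.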